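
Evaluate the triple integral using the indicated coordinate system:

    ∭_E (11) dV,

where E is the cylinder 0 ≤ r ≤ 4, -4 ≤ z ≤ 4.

In cylindrical coordinates, x = r cos(θ), y = r sin(θ), z = z, and dV = r dr dθ dz.

The integrand becomes 11, so

    ∭_E (11) dV = ∫_{0}^{2π} ∫_{0}^{4} ∫_{-4}^{4} (11) · r dz dr dθ.

Inner (z): 88r.
Middle (r from 0 to 4): 704.
Outer (θ): 1408π.

Therefore the triple integral equals 1408π.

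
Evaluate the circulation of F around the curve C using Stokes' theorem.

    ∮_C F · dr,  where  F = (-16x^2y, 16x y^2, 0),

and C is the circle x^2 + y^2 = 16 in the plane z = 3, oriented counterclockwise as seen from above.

Let S be the flat disk x^2 + y^2 ≤ 16 in the plane z = 3, with upward unit normal n̂ = ẑ. By Stokes' theorem,

    ∮_C F · dr = ∬_S (∇ × F) · n̂ dS = ∬_D (curl F)_z dA,

where D is the disk x^2 + y^2 ≤ 16.

Compute the curl of F = (-16x^2y, 16x y^2, 0):
    (∇ × F)_x = ∂F_z/∂y - ∂F_y/∂z = 0,
    (∇ × F)_y = ∂F_x/∂z - ∂F_z/∂x = 0,
    (∇ × F)_z = ∂F_y/∂x - ∂F_x/∂y = 16x^2 + 16y^2.

On z = 3, (curl F)_z = 16x^2 + 16y^2.

Convert to polar (x = r cos θ, y = r sin θ, dA = r dr dθ); the integrand becomes 16r^2, so

    ∬_D (curl F)_z dA = ∫_0^{2π} ∫_0^{4} (16r^2) · r dr dθ.

Inner (r from 0 to 4): 1024.
Outer (θ from 0 to 2π): 2048π.

Therefore ∮_C F · dr = 2048π.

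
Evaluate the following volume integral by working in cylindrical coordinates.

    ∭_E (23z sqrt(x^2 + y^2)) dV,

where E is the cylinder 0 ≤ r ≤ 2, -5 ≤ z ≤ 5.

In cylindrical coordinates, x = r cos(θ), y = r sin(θ), z = z, and dV = r dr dθ dz.

The integrand becomes 23r z, so

    ∭_E (23z sqrt(x^2 + y^2)) dV = ∫_{0}^{2π} ∫_{0}^{2} ∫_{-5}^{5} (23r z) · r dz dr dθ.

Inner (z): 0.
Middle (r from 0 to 2): 0.
Outer (θ): 0.

Therefore the triple integral equals 0.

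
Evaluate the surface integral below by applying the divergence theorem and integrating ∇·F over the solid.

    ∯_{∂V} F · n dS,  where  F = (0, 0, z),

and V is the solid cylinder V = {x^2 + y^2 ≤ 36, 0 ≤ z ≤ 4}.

By the divergence theorem,

    ∯_{∂V} F · n dS = ∭_V (∇ · F) dV.

Compute the divergence:
    ∇ · F = ∂F_x/∂x + ∂F_y/∂y + ∂F_z/∂z = 0 + 0 + 1 = 1.

In cylindrical coordinates, x = r cos(θ), y = r sin(θ), z = z, dV = r dr dθ dz, with 0 ≤ r ≤ 6, 0 ≤ θ ≤ 2π, 0 ≤ z ≤ 4.

The integrand, after substitution and multiplying by the volume element, becomes (1) · r, so

    ∭_V (∇·F) dV = ∫_0^{2π} ∫_0^{6} ∫_0^{4} (1) · r dz dr dθ.

Inner (z from 0 to 4): 4r.
Middle (r from 0 to 6): 72.
Outer (θ from 0 to 2π): 144π.

Therefore ∯_{∂V} F · n dS = 144π.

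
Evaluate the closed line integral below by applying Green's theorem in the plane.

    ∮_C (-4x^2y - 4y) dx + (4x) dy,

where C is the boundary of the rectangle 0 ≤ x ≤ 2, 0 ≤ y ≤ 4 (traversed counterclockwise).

Green's theorem converts the closed line integral into a double integral over the enclosed region D:

    ∮_C P dx + Q dy = ∬_D (∂Q/∂x - ∂P/∂y) dA.

Here P = -4x^2y - 4y, Q = 4x, so

    ∂Q/∂x = 4,    ∂P/∂y = -4x^2 - 4,
    ∂Q/∂x - ∂P/∂y = 4x^2 + 8.

D is the region 0 ≤ x ≤ 2, 0 ≤ y ≤ 4. Evaluating the double integral:

    ∬_D (4x^2 + 8) dA = ∫_0^{2} ∫_0^{4} (4x^2 + 8) dy dx.

Inner (y from 0 to 4): 16x^2 + 32.
Outer (x from 0 to 2): 320/3.

Therefore ∮_C P dx + Q dy = 320/3.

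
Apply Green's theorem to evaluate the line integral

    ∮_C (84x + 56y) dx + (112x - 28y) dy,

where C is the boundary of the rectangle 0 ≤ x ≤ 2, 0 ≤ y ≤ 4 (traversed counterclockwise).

Green's theorem converts the closed line integral into a double integral over the enclosed region D:

    ∮_C P dx + Q dy = ∬_D (∂Q/∂x - ∂P/∂y) dA.

Here P = 84x + 56y, Q = 112x - 28y, so

    ∂Q/∂x = 112,    ∂P/∂y = 56,
    ∂Q/∂x - ∂P/∂y = 56.

D is the region 0 ≤ x ≤ 2, 0 ≤ y ≤ 4. Evaluating the double integral:

    ∬_D (56) dA = ∫_0^{2} ∫_0^{4} (56) dy dx.

Inner (y from 0 to 4): 224.
Outer (x from 0 to 2): 448.

Therefore ∮_C P dx + Q dy = 448.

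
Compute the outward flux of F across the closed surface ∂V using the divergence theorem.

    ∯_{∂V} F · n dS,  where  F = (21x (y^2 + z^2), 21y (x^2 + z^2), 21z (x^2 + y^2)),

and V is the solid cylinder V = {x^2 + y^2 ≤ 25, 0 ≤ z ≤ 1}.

By the divergence theorem,

    ∯_{∂V} F · n dS = ∭_V (∇ · F) dV.

Compute the divergence:
    ∇ · F = ∂F_x/∂x + ∂F_y/∂y + ∂F_z/∂z = 21y^2 + 21z^2 + 21x^2 + 21z^2 + 21x^2 + 21y^2 = 42x^2 + 42y^2 + 42z^2.

In cylindrical coordinates, x = r cos(θ), y = r sin(θ), z = z, dV = r dr dθ dz, with 0 ≤ r ≤ 5, 0 ≤ θ ≤ 2π, 0 ≤ z ≤ 1.

The integrand, after substitution and multiplying by the volume element, becomes (42r^2 + 42z^2) · r, so

    ∭_V (∇·F) dV = ∫_0^{2π} ∫_0^{5} ∫_0^{1} (42r^2 + 42z^2) · r dz dr dθ.

Inner (z from 0 to 1): 42r^3 + 14r.
Middle (r from 0 to 5): 13475/2.
Outer (θ from 0 to 2π): 13475π.

Therefore ∯_{∂V} F · n dS = 13475π.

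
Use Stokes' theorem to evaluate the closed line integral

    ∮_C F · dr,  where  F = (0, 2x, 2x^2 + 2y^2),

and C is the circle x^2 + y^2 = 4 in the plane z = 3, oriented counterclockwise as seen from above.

Let S be the flat disk x^2 + y^2 ≤ 4 in the plane z = 3, with upward unit normal n̂ = ẑ. By Stokes' theorem,

    ∮_C F · dr = ∬_S (∇ × F) · n̂ dS = ∬_D (curl F)_z dA,

where D is the disk x^2 + y^2 ≤ 4.

Compute the curl of F = (0, 2x, 2x^2 + 2y^2):
    (∇ × F)_x = ∂F_z/∂y - ∂F_y/∂z = 4y,
    (∇ × F)_y = ∂F_x/∂z - ∂F_z/∂x = -4x,
    (∇ × F)_z = ∂F_y/∂x - ∂F_x/∂y = 2.

On z = 3, (curl F)_z = 2.

Convert to polar (x = r cos θ, y = r sin θ, dA = r dr dθ); the integrand becomes 2, so

    ∬_D (curl F)_z dA = ∫_0^{2π} ∫_0^{2} (2) · r dr dθ.

Inner (r from 0 to 2): 4.
Outer (θ from 0 to 2π): 8π.

Therefore ∮_C F · dr = 8π.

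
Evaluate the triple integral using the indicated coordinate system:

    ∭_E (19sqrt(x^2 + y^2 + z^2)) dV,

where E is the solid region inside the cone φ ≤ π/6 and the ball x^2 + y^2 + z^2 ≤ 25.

In spherical coordinates, x = ρ sin(φ) cos(θ), y = ρ sin(φ) sin(θ), z = ρ cos(φ), and dV = ρ^2 sin(φ) dρ dφ dθ.

The integrand becomes 19ρ, so

    ∭_E (19sqrt(x^2 + y^2 + z^2)) dV = ∫_{0}^{2π} ∫_{0}^{π/6} ∫_{0}^{5} (19ρ) · ρ^2 sin(φ) dρ dφ dθ.

Inner (ρ): 11875sin(φ)/4.
Middle (φ): 11875/4 - 11875sqrt(3)/8.
Outer (θ): 11875π (2 - sqrt(3))/4.

Therefore the triple integral equals 11875π (2 - sqrt(3))/4.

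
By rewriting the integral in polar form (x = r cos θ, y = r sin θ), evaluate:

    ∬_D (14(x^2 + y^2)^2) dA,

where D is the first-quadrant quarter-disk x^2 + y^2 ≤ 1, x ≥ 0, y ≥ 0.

The region D is 0 ≤ r ≤ 1, 0 ≤ θ ≤ π/2 in polar coordinates, where x = r cos(θ), y = r sin(θ), and dA = r dr dθ.

Under the substitution, the integrand becomes 14r^4, so

    ∬_D (14(x^2 + y^2)^2) dA = ∫_{0}^{π/2} ∫_{0}^{1} (14r^4) · r dr dθ.

Inner integral (in r): ∫_{0}^{1} (14r^4) · r dr = 7/3.

Outer integral (in θ): ∫_{0}^{π/2} (7/3) dθ = 7π/6.

Therefore ∬_D (14(x^2 + y^2)^2) dA = 7π/6.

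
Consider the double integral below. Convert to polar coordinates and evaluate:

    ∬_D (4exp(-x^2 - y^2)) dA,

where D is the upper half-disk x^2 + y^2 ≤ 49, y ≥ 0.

The region D is 0 ≤ r ≤ 7, 0 ≤ θ ≤ π in polar coordinates, where x = r cos(θ), y = r sin(θ), and dA = r dr dθ.

Under the substitution, the integrand becomes 4exp(-r^2), so

    ∬_D (4exp(-x^2 - y^2)) dA = ∫_{0}^{π} ∫_{0}^{7} (4exp(-r^2)) · r dr dθ.

Inner integral (in r): ∫_{0}^{7} (4exp(-r^2)) · r dr = 2 - 2exp(-49).

Outer integral (in θ): ∫_{0}^{π} (2 - 2exp(-49)) dθ = -2π exp(-49) + 2π.

Therefore ∬_D (4exp(-x^2 - y^2)) dA = -2π exp(-49) + 2π.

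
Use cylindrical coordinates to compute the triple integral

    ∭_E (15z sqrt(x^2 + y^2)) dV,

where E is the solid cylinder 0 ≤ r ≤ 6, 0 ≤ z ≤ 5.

In cylindrical coordinates, x = r cos(θ), y = r sin(θ), z = z, and dV = r dr dθ dz.

The integrand becomes 15r z, so

    ∭_E (15z sqrt(x^2 + y^2)) dV = ∫_{0}^{2π} ∫_{0}^{6} ∫_{0}^{5} (15r z) · r dz dr dθ.

Inner (z): 375r^2/2.
Middle (r from 0 to 6): 13500.
Outer (θ): 27000π.

Therefore the triple integral equals 27000π.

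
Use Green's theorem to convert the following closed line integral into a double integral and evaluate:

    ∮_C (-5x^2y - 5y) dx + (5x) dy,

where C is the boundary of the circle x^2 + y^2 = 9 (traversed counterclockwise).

Green's theorem converts the closed line integral into a double integral over the enclosed region D:

    ∮_C P dx + Q dy = ∬_D (∂Q/∂x - ∂P/∂y) dA.

Here P = -5x^2y - 5y, Q = 5x, so

    ∂Q/∂x = 5,    ∂P/∂y = -5x^2 - 5,
    ∂Q/∂x - ∂P/∂y = 5x^2 + 10.

D is the region x^2 + y^2 ≤ 9. Evaluating the double integral:

In polar coordinates (x = r cos θ, y = r sin θ, dA = r dr dθ) the integrand becomes 5r^2cos(θ)^2 + 10, so

    ∬_D (5x^2 + 10) dA = ∫_0^{2π} ∫_0^{3} (5r^2cos(θ)^2 + 10) · r dr dθ.

Inner (r from 0 to 3): 405cos(θ)^2/4 + 45.
Outer (θ from 0 to 2π): 765π/4.

Therefore ∮_C P dx + Q dy = 765π/4.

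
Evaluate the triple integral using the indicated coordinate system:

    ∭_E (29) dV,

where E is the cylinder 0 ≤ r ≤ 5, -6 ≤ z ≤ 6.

In cylindrical coordinates, x = r cos(θ), y = r sin(θ), z = z, and dV = r dr dθ dz.

The integrand becomes 29, so

    ∭_E (29) dV = ∫_{0}^{2π} ∫_{0}^{5} ∫_{-6}^{6} (29) · r dz dr dθ.

Inner (z): 348r.
Middle (r from 0 to 5): 4350.
Outer (θ): 8700π.

Therefore the triple integral equals 8700π.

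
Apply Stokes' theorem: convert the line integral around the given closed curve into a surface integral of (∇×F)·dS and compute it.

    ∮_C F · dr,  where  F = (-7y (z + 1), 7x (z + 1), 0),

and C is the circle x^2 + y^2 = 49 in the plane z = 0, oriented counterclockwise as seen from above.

Let S be the flat disk x^2 + y^2 ≤ 49 in the plane z = 0, with upward unit normal n̂ = ẑ. By Stokes' theorem,

    ∮_C F · dr = ∬_S (∇ × F) · n̂ dS = ∬_D (curl F)_z dA,

where D is the disk x^2 + y^2 ≤ 49.

Compute the curl of F = (-7y (z + 1), 7x (z + 1), 0):
    (∇ × F)_x = ∂F_z/∂y - ∂F_y/∂z = -7x,
    (∇ × F)_y = ∂F_x/∂z - ∂F_z/∂x = -7y,
    (∇ × F)_z = ∂F_y/∂x - ∂F_x/∂y = 14z + 14.

On z = 0, (curl F)_z = 14.

Convert to polar (x = r cos θ, y = r sin θ, dA = r dr dθ); the integrand becomes 14, so

    ∬_D (curl F)_z dA = ∫_0^{2π} ∫_0^{7} (14) · r dr dθ.

Inner (r from 0 to 7): 343.
Outer (θ from 0 to 2π): 686π.

Therefore ∮_C F · dr = 686π.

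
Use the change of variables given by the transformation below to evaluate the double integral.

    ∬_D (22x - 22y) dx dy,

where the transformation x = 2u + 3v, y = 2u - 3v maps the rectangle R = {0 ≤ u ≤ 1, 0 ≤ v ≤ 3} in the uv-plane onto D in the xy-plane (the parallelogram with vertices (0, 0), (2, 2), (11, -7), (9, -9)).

Compute the Jacobian determinant of (x, y) with respect to (u, v):

    ∂(x,y)/∂(u,v) = | 2  3 | = (2)(-3) - (3)(2) = -12.
                   | 2  -3 |

Its absolute value is |J| = 12 (the area scaling factor).

Substituting x = 2u + 3v, y = 2u - 3v into the integrand,

    22x - 22y → 132v,

so the integral becomes

    ∬_R (132v) · |J| du dv = ∫_0^1 ∫_0^3 (1584v) dv du.

Inner (v): 7128.
Outer (u): 7128.

Therefore ∬_D (22x - 22y) dx dy = 7128.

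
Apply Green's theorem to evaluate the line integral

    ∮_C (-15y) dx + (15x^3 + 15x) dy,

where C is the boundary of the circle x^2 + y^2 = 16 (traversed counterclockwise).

Green's theorem converts the closed line integral into a double integral over the enclosed region D:

    ∮_C P dx + Q dy = ∬_D (∂Q/∂x - ∂P/∂y) dA.

Here P = -15y, Q = 15x^3 + 15x, so

    ∂Q/∂x = 45x^2 + 15,    ∂P/∂y = -15,
    ∂Q/∂x - ∂P/∂y = 45x^2 + 30.

D is the region x^2 + y^2 ≤ 16. Evaluating the double integral:

In polar coordinates (x = r cos θ, y = r sin θ, dA = r dr dθ) the integrand becomes 45r^2cos(θ)^2 + 30, so

    ∬_D (45x^2 + 30) dA = ∫_0^{2π} ∫_0^{4} (45r^2cos(θ)^2 + 30) · r dr dθ.

Inner (r from 0 to 4): 2880cos(θ)^2 + 240.
Outer (θ from 0 to 2π): 3360π.

Therefore ∮_C P dx + Q dy = 3360π.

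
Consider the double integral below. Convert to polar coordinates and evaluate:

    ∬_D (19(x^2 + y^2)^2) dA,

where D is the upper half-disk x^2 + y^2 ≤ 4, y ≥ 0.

The region D is 0 ≤ r ≤ 2, 0 ≤ θ ≤ π in polar coordinates, where x = r cos(θ), y = r sin(θ), and dA = r dr dθ.

Under the substitution, the integrand becomes 19r^4, so

    ∬_D (19(x^2 + y^2)^2) dA = ∫_{0}^{π} ∫_{0}^{2} (19r^4) · r dr dθ.

Inner integral (in r): ∫_{0}^{2} (19r^4) · r dr = 608/3.

Outer integral (in θ): ∫_{0}^{π} (608/3) dθ = 608π/3.

Therefore ∬_D (19(x^2 + y^2)^2) dA = 608π/3.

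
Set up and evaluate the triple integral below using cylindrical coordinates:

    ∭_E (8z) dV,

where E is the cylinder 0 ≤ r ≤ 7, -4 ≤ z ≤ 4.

In cylindrical coordinates, x = r cos(θ), y = r sin(θ), z = z, and dV = r dr dθ dz.

The integrand becomes 8z, so

    ∭_E (8z) dV = ∫_{0}^{2π} ∫_{0}^{7} ∫_{-4}^{4} (8z) · r dz dr dθ.

Inner (z): 0.
Middle (r from 0 to 7): 0.
Outer (θ): 0.

Therefore the triple integral equals 0.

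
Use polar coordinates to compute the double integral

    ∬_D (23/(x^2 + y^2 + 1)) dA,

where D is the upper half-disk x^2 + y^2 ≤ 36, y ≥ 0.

The region D is 0 ≤ r ≤ 6, 0 ≤ θ ≤ π in polar coordinates, where x = r cos(θ), y = r sin(θ), and dA = r dr dθ.

Under the substitution, the integrand becomes 23/(r^2 + 1), so

    ∬_D (23/(x^2 + y^2 + 1)) dA = ∫_{0}^{π} ∫_{0}^{6} (23/(r^2 + 1)) · r dr dθ.

Inner integral (in r): ∫_{0}^{6} (23/(r^2 + 1)) · r dr = 23log(37)/2.

Outer integral (in θ): ∫_{0}^{π} (23log(37)/2) dθ = 23π log(37)/2.

Therefore ∬_D (23/(x^2 + y^2 + 1)) dA = 23π log(37)/2.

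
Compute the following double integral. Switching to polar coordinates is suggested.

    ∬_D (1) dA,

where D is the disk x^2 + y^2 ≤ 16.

The region D is 0 ≤ r ≤ 4, 0 ≤ θ ≤ 2π in polar coordinates, where x = r cos(θ), y = r sin(θ), and dA = r dr dθ.

Under the substitution, the integrand becomes 1, so

    ∬_D (1) dA = ∫_{0}^{2π} ∫_{0}^{4} (1) · r dr dθ.

Inner integral (in r): ∫_{0}^{4} (1) · r dr = 8.

Outer integral (in θ): ∫_{0}^{2π} (8) dθ = 16π.

Therefore ∬_D (1) dA = 16π.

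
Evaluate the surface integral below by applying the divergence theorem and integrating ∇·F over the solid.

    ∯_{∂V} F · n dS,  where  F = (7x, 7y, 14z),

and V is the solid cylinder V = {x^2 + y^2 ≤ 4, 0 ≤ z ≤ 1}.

By the divergence theorem,

    ∯_{∂V} F · n dS = ∭_V (∇ · F) dV.

Compute the divergence:
    ∇ · F = ∂F_x/∂x + ∂F_y/∂y + ∂F_z/∂z = 7 + 7 + 14 = 28.

In cylindrical coordinates, x = r cos(θ), y = r sin(θ), z = z, dV = r dr dθ dz, with 0 ≤ r ≤ 2, 0 ≤ θ ≤ 2π, 0 ≤ z ≤ 1.

The integrand, after substitution and multiplying by the volume element, becomes (28) · r, so

    ∭_V (∇·F) dV = ∫_0^{2π} ∫_0^{2} ∫_0^{1} (28) · r dz dr dθ.

Inner (z from 0 to 1): 28r.
Middle (r from 0 to 2): 56.
Outer (θ from 0 to 2π): 112π.

Therefore ∯_{∂V} F · n dS = 112π.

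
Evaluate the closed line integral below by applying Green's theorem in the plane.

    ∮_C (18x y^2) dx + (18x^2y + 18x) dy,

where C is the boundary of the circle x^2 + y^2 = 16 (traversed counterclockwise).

Green's theorem converts the closed line integral into a double integral over the enclosed region D:

    ∮_C P dx + Q dy = ∬_D (∂Q/∂x - ∂P/∂y) dA.

Here P = 18x y^2, Q = 18x^2y + 18x, so

    ∂Q/∂x = 36x y + 18,    ∂P/∂y = 36x y,
    ∂Q/∂x - ∂P/∂y = 18.

D is the region x^2 + y^2 ≤ 16. Evaluating the double integral:

In polar coordinates (x = r cos θ, y = r sin θ, dA = r dr dθ) the integrand becomes 18, so

    ∬_D (18) dA = ∫_0^{2π} ∫_0^{4} (18) · r dr dθ.

Inner (r from 0 to 4): 144.
Outer (θ from 0 to 2π): 288π.

Therefore ∮_C P dx + Q dy = 288π.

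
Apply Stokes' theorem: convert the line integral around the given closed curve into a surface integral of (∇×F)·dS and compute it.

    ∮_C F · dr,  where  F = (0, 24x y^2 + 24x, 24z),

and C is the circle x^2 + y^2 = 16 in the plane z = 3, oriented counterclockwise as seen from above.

Let S be the flat disk x^2 + y^2 ≤ 16 in the plane z = 3, with upward unit normal n̂ = ẑ. By Stokes' theorem,

    ∮_C F · dr = ∬_S (∇ × F) · n̂ dS = ∬_D (curl F)_z dA,

where D is the disk x^2 + y^2 ≤ 16.

Compute the curl of F = (0, 24x y^2 + 24x, 24z):
    (∇ × F)_x = ∂F_z/∂y - ∂F_y/∂z = 0,
    (∇ × F)_y = ∂F_x/∂z - ∂F_z/∂x = 0,
    (∇ × F)_z = ∂F_y/∂x - ∂F_x/∂y = 24y^2 + 24.

On z = 3, (curl F)_z = 24y^2 + 24.

Convert to polar (x = r cos θ, y = r sin θ, dA = r dr dθ); the integrand becomes 24r^2sin(θ)^2 + 24, so

    ∬_D (curl F)_z dA = ∫_0^{2π} ∫_0^{4} (24r^2sin(θ)^2 + 24) · r dr dθ.

Inner (r from 0 to 4): 1536sin(θ)^2 + 192.
Outer (θ from 0 to 2π): 1920π.

Therefore ∮_C F · dr = 1920π.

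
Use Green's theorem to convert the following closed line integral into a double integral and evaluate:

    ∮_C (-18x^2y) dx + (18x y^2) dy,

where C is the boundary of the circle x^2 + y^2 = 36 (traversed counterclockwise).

Green's theorem converts the closed line integral into a double integral over the enclosed region D:

    ∮_C P dx + Q dy = ∬_D (∂Q/∂x - ∂P/∂y) dA.

Here P = -18x^2y, Q = 18x y^2, so

    ∂Q/∂x = 18y^2,    ∂P/∂y = -18x^2,
    ∂Q/∂x - ∂P/∂y = 18x^2 + 18y^2.

D is the region x^2 + y^2 ≤ 36. Evaluating the double integral:

In polar coordinates (x = r cos θ, y = r sin θ, dA = r dr dθ) the integrand becomes 18r^2, so

    ∬_D (18x^2 + 18y^2) dA = ∫_0^{2π} ∫_0^{6} (18r^2) · r dr dθ.

Inner (r from 0 to 6): 5832.
Outer (θ from 0 to 2π): 11664π.

Therefore ∮_C P dx + Q dy = 11664π.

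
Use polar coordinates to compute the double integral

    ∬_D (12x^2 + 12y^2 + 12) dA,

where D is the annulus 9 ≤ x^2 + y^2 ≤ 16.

The region D is 3 ≤ r ≤ 4, 0 ≤ θ ≤ 2π in polar coordinates, where x = r cos(θ), y = r sin(θ), and dA = r dr dθ.

Under the substitution, the integrand becomes 12r^2 + 12, so

    ∬_D (12x^2 + 12y^2 + 12) dA = ∫_{0}^{2π} ∫_{3}^{4} (12r^2 + 12) · r dr dθ.

Inner integral (in r): ∫_{3}^{4} (12r^2 + 12) · r dr = 567.

Outer integral (in θ): ∫_{0}^{2π} (567) dθ = 1134π.

Therefore ∬_D (12x^2 + 12y^2 + 12) dA = 1134π.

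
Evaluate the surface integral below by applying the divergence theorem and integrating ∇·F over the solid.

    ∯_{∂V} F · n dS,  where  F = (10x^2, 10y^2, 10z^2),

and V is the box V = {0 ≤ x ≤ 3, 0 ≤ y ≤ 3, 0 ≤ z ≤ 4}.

By the divergence theorem,

    ∯_{∂V} F · n dS = ∭_V (∇ · F) dV.

Compute the divergence:
    ∇ · F = ∂F_x/∂x + ∂F_y/∂y + ∂F_z/∂z = 20x + 20y + 20z.

V is a rectangular box, so dV = dx dy dz with 0 ≤ x ≤ 3, 0 ≤ y ≤ 3, 0 ≤ z ≤ 4.

Integrate (20x + 20y + 20z) over V as an iterated integral:

    ∭_V (∇·F) dV = ∫_0^{3} ∫_0^{3} ∫_0^{4} (20x + 20y + 20z) dz dy dx.

Inner (z from 0 to 4): 80x + 80y + 160.
Middle (y from 0 to 3): 240x + 840.
Outer (x from 0 to 3): 3600.

Therefore ∯_{∂V} F · n dS = 3600.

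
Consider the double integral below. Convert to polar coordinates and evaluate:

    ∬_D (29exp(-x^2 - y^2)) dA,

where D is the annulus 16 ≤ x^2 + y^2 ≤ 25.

The region D is 4 ≤ r ≤ 5, 0 ≤ θ ≤ 2π in polar coordinates, where x = r cos(θ), y = r sin(θ), and dA = r dr dθ.

Under the substitution, the integrand becomes 29exp(-r^2), so

    ∬_D (29exp(-x^2 - y^2)) dA = ∫_{0}^{2π} ∫_{4}^{5} (29exp(-r^2)) · r dr dθ.

Inner integral (in r): ∫_{4}^{5} (29exp(-r^2)) · r dr = -(29 - 29exp(9))exp(-25)/2.

Outer integral (in θ): ∫_{0}^{2π} (-(29 - 29exp(9))exp(-25)/2) dθ = -29π (1 - exp(9))exp(-25).

Therefore ∬_D (29exp(-x^2 - y^2)) dA = -29π (1 - exp(9))exp(-25).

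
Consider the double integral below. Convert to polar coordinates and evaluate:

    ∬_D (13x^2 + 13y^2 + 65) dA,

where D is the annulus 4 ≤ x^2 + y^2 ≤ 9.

The region D is 2 ≤ r ≤ 3, 0 ≤ θ ≤ 2π in polar coordinates, where x = r cos(θ), y = r sin(θ), and dA = r dr dθ.

Under the substitution, the integrand becomes 13r^2 + 65, so

    ∬_D (13x^2 + 13y^2 + 65) dA = ∫_{0}^{2π} ∫_{2}^{3} (13r^2 + 65) · r dr dθ.

Inner integral (in r): ∫_{2}^{3} (13r^2 + 65) · r dr = 1495/4.

Outer integral (in θ): ∫_{0}^{2π} (1495/4) dθ = 1495π/2.

Therefore ∬_D (13x^2 + 13y^2 + 65) dA = 1495π/2.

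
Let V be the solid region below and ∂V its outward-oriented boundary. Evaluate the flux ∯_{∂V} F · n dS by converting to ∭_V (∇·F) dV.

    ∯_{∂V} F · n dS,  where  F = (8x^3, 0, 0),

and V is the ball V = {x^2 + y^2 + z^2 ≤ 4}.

By the divergence theorem,

    ∯_{∂V} F · n dS = ∭_V (∇ · F) dV.

Compute the divergence:
    ∇ · F = ∂F_x/∂x + ∂F_y/∂y + ∂F_z/∂z = 24x^2 + 0 + 0 = 24x^2.

In spherical coordinates, x = ρ sin(φ) cos(θ), y = ρ sin(φ) sin(θ), z = ρ cos(φ), dV = ρ^2 sin(φ) dρ dφ dθ, with 0 ≤ ρ ≤ 2, 0 ≤ φ ≤ π, 0 ≤ θ ≤ 2π.

The integrand, after substitution and multiplying by the volume element, becomes (24ρ^2sin(φ)^2cos(θ)^2) · ρ^2 sin(φ), so

    ∭_V (∇·F) dV = ∫_0^{2π} ∫_0^{π} ∫_0^{2} (24ρ^2sin(φ)^2cos(θ)^2) · ρ^2 sin(φ) dρ dφ dθ.

Inner (ρ from 0 to 2): 768sin(φ)^3cos(θ)^2/5.
Middle (φ from 0 to π): 1024cos(θ)^2/5.
Outer (θ from 0 to 2π): 1024π/5.

Therefore ∯_{∂V} F · n dS = 1024π/5.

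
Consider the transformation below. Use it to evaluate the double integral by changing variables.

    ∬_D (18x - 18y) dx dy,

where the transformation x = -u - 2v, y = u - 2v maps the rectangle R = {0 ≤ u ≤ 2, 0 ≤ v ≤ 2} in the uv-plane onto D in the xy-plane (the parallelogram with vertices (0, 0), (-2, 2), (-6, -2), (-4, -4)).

Compute the Jacobian determinant of (x, y) with respect to (u, v):

    ∂(x,y)/∂(u,v) = | -1  -2 | = (-1)(-2) - (-2)(1) = 4.
                   | 1  -2 |

Its absolute value is |J| = 4 (the area scaling factor).

Substituting x = -u - 2v, y = u - 2v into the integrand,

    18x - 18y → -36u,

so the integral becomes

    ∬_R (-36u) · |J| du dv = ∫_0^2 ∫_0^2 (-144u) dv du.

Inner (v): -288u.
Outer (u): -576.

Therefore ∬_D (18x - 18y) dx dy = -576.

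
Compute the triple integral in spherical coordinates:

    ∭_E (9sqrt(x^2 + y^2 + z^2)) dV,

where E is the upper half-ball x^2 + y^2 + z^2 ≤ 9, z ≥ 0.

In spherical coordinates, x = ρ sin(φ) cos(θ), y = ρ sin(φ) sin(θ), z = ρ cos(φ), and dV = ρ^2 sin(φ) dρ dφ dθ.

The integrand becomes 9ρ, so

    ∭_E (9sqrt(x^2 + y^2 + z^2)) dV = ∫_{0}^{2π} ∫_{0}^{π/2} ∫_{0}^{3} (9ρ) · ρ^2 sin(φ) dρ dφ dθ.

Inner (ρ): 729sin(φ)/4.
Middle (φ): 729/4.
Outer (θ): 729π/2.

Therefore the triple integral equals 729π/2.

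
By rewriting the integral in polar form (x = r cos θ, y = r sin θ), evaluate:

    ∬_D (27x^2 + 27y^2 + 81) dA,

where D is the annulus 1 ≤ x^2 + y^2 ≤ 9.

The region D is 1 ≤ r ≤ 3, 0 ≤ θ ≤ 2π in polar coordinates, where x = r cos(θ), y = r sin(θ), and dA = r dr dθ.

Under the substitution, the integrand becomes 27r^2 + 81, so

    ∬_D (27x^2 + 27y^2 + 81) dA = ∫_{0}^{2π} ∫_{1}^{3} (27r^2 + 81) · r dr dθ.

Inner integral (in r): ∫_{1}^{3} (27r^2 + 81) · r dr = 864.

Outer integral (in θ): ∫_{0}^{2π} (864) dθ = 1728π.

Therefore ∬_D (27x^2 + 27y^2 + 81) dA = 1728π.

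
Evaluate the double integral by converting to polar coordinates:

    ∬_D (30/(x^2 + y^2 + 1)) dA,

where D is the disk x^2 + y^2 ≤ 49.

The region D is 0 ≤ r ≤ 7, 0 ≤ θ ≤ 2π in polar coordinates, where x = r cos(θ), y = r sin(θ), and dA = r dr dθ.

Under the substitution, the integrand becomes 30/(r^2 + 1), so

    ∬_D (30/(x^2 + y^2 + 1)) dA = ∫_{0}^{2π} ∫_{0}^{7} (30/(r^2 + 1)) · r dr dθ.

Inner integral (in r): ∫_{0}^{7} (30/(r^2 + 1)) · r dr = log(30517578125000000000000000).

Outer integral (in θ): ∫_{0}^{2π} (log(30517578125000000000000000)) dθ = 30π log(50).

Therefore ∬_D (30/(x^2 + y^2 + 1)) dA = 30π log(50).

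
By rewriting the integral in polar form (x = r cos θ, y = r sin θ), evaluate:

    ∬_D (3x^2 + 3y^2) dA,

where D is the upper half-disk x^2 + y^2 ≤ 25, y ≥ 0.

The region D is 0 ≤ r ≤ 5, 0 ≤ θ ≤ π in polar coordinates, where x = r cos(θ), y = r sin(θ), and dA = r dr dθ.

Under the substitution, the integrand becomes 3r^2, so

    ∬_D (3x^2 + 3y^2) dA = ∫_{0}^{π} ∫_{0}^{5} (3r^2) · r dr dθ.

Inner integral (in r): ∫_{0}^{5} (3r^2) · r dr = 1875/4.

Outer integral (in θ): ∫_{0}^{π} (1875/4) dθ = 1875π/4.

Therefore ∬_D (3x^2 + 3y^2) dA = 1875π/4.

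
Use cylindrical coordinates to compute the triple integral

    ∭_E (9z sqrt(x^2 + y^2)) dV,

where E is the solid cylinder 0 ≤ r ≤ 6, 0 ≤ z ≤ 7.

In cylindrical coordinates, x = r cos(θ), y = r sin(θ), z = z, and dV = r dr dθ dz.

The integrand becomes 9r z, so

    ∭_E (9z sqrt(x^2 + y^2)) dV = ∫_{0}^{2π} ∫_{0}^{6} ∫_{0}^{7} (9r z) · r dz dr dθ.

Inner (z): 441r^2/2.
Middle (r from 0 to 6): 15876.
Outer (θ): 31752π.

Therefore the triple integral equals 31752π.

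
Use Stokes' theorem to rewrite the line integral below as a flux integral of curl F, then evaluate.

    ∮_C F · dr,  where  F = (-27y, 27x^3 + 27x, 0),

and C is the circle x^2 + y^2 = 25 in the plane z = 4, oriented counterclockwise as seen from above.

Let S be the flat disk x^2 + y^2 ≤ 25 in the plane z = 4, with upward unit normal n̂ = ẑ. By Stokes' theorem,

    ∮_C F · dr = ∬_S (∇ × F) · n̂ dS = ∬_D (curl F)_z dA,

where D is the disk x^2 + y^2 ≤ 25.

Compute the curl of F = (-27y, 27x^3 + 27x, 0):
    (∇ × F)_x = ∂F_z/∂y - ∂F_y/∂z = 0,
    (∇ × F)_y = ∂F_x/∂z - ∂F_z/∂x = 0,
    (∇ × F)_z = ∂F_y/∂x - ∂F_x/∂y = 81x^2 + 54.

On z = 4, (curl F)_z = 81x^2 + 54.

Convert to polar (x = r cos θ, y = r sin θ, dA = r dr dθ); the integrand becomes 81r^2cos(θ)^2 + 54, so

    ∬_D (curl F)_z dA = ∫_0^{2π} ∫_0^{5} (81r^2cos(θ)^2 + 54) · r dr dθ.

Inner (r from 0 to 5): 50625cos(θ)^2/4 + 675.
Outer (θ from 0 to 2π): 56025π/4.

Therefore ∮_C F · dr = 56025π/4.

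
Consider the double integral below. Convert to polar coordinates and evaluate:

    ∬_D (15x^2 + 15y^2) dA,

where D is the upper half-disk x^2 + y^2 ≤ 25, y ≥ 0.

The region D is 0 ≤ r ≤ 5, 0 ≤ θ ≤ π in polar coordinates, where x = r cos(θ), y = r sin(θ), and dA = r dr dθ.

Under the substitution, the integrand becomes 15r^2, so

    ∬_D (15x^2 + 15y^2) dA = ∫_{0}^{π} ∫_{0}^{5} (15r^2) · r dr dθ.

Inner integral (in r): ∫_{0}^{5} (15r^2) · r dr = 9375/4.

Outer integral (in θ): ∫_{0}^{π} (9375/4) dθ = 9375π/4.

Therefore ∬_D (15x^2 + 15y^2) dA = 9375π/4.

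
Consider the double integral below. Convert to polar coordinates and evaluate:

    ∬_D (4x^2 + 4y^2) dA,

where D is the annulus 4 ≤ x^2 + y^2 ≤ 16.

The region D is 2 ≤ r ≤ 4, 0 ≤ θ ≤ 2π in polar coordinates, where x = r cos(θ), y = r sin(θ), and dA = r dr dθ.

Under the substitution, the integrand becomes 4r^2, so

    ∬_D (4x^2 + 4y^2) dA = ∫_{0}^{2π} ∫_{2}^{4} (4r^2) · r dr dθ.

Inner integral (in r): ∫_{2}^{4} (4r^2) · r dr = 240.

Outer integral (in θ): ∫_{0}^{2π} (240) dθ = 480π.

Therefore ∬_D (4x^2 + 4y^2) dA = 480π.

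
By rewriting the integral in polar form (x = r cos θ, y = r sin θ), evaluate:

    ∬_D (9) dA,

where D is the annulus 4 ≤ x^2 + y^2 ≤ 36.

The region D is 2 ≤ r ≤ 6, 0 ≤ θ ≤ 2π in polar coordinates, where x = r cos(θ), y = r sin(θ), and dA = r dr dθ.

Under the substitution, the integrand becomes 9, so

    ∬_D (9) dA = ∫_{0}^{2π} ∫_{2}^{6} (9) · r dr dθ.

Inner integral (in r): ∫_{2}^{6} (9) · r dr = 144.

Outer integral (in θ): ∫_{0}^{2π} (144) dθ = 288π.

Therefore ∬_D (9) dA = 288π.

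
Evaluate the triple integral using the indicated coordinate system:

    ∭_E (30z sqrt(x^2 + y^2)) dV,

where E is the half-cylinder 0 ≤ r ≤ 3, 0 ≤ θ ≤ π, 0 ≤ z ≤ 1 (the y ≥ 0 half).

In cylindrical coordinates, x = r cos(θ), y = r sin(θ), z = z, and dV = r dr dθ dz.

The integrand becomes 30r z, so

    ∭_E (30z sqrt(x^2 + y^2)) dV = ∫_{0}^{π} ∫_{0}^{3} ∫_{0}^{1} (30r z) · r dz dr dθ.

Inner (z): 15r^2.
Middle (r from 0 to 3): 135.
Outer (θ): 135π.

Therefore the triple integral equals 135π.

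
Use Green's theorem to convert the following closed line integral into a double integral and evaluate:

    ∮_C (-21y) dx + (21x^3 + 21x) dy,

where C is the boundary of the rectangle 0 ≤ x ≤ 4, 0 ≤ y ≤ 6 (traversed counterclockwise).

Green's theorem converts the closed line integral into a double integral over the enclosed region D:

    ∮_C P dx + Q dy = ∬_D (∂Q/∂x - ∂P/∂y) dA.

Here P = -21y, Q = 21x^3 + 21x, so

    ∂Q/∂x = 63x^2 + 21,    ∂P/∂y = -21,
    ∂Q/∂x - ∂P/∂y = 63x^2 + 42.

D is the region 0 ≤ x ≤ 4, 0 ≤ y ≤ 6. Evaluating the double integral:

    ∬_D (63x^2 + 42) dA = ∫_0^{4} ∫_0^{6} (63x^2 + 42) dy dx.

Inner (y from 0 to 6): 378x^2 + 252.
Outer (x from 0 to 4): 9072.

Therefore ∮_C P dx + Q dy = 9072.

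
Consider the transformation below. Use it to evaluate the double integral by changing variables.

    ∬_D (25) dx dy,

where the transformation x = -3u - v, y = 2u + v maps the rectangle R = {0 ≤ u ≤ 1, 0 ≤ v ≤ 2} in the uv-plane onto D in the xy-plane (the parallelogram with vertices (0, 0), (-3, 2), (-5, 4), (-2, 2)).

Compute the Jacobian determinant of (x, y) with respect to (u, v):

    ∂(x,y)/∂(u,v) = | -3  -1 | = (-3)(1) - (-1)(2) = -1.
                   | 2  1 |

Its absolute value is |J| = 1 (the area scaling factor).

Substituting x = -3u - v, y = 2u + v into the integrand,

    25 → 25,

so the integral becomes

    ∬_R (25) · |J| du dv = ∫_0^1 ∫_0^2 (25) dv du.

Inner (v): 50.
Outer (u): 50.

Therefore ∬_D (25) dx dy = 50.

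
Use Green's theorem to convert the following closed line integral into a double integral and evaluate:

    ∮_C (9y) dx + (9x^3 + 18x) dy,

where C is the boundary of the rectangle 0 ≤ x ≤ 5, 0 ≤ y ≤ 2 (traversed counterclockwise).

Green's theorem converts the closed line integral into a double integral over the enclosed region D:

    ∮_C P dx + Q dy = ∬_D (∂Q/∂x - ∂P/∂y) dA.

Here P = 9y, Q = 9x^3 + 18x, so

    ∂Q/∂x = 27x^2 + 18,    ∂P/∂y = 9,
    ∂Q/∂x - ∂P/∂y = 27x^2 + 9.

D is the region 0 ≤ x ≤ 5, 0 ≤ y ≤ 2. Evaluating the double integral:

    ∬_D (27x^2 + 9) dA = ∫_0^{5} ∫_0^{2} (27x^2 + 9) dy dx.

Inner (y from 0 to 2): 54x^2 + 18.
Outer (x from 0 to 5): 2340.

Therefore ∮_C P dx + Q dy = 2340.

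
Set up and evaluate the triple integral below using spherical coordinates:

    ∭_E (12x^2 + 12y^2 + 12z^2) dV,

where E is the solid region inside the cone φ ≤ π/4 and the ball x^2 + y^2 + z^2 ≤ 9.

In spherical coordinates, x = ρ sin(φ) cos(θ), y = ρ sin(φ) sin(θ), z = ρ cos(φ), and dV = ρ^2 sin(φ) dρ dφ dθ.

The integrand becomes 12ρ^2, so

    ∭_E (12x^2 + 12y^2 + 12z^2) dV = ∫_{0}^{2π} ∫_{0}^{π/4} ∫_{0}^{3} (12ρ^2) · ρ^2 sin(φ) dρ dφ dθ.

Inner (ρ): 2916sin(φ)/5.
Middle (φ): 2916/5 - 1458sqrt(2)/5.
Outer (θ): 2916π (2 - sqrt(2))/5.

Therefore the triple integral equals 2916π (2 - sqrt(2))/5.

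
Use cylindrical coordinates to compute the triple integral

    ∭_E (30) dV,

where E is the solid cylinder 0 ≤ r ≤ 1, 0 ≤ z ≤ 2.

In cylindrical coordinates, x = r cos(θ), y = r sin(θ), z = z, and dV = r dr dθ dz.

The integrand becomes 30, so

    ∭_E (30) dV = ∫_{0}^{2π} ∫_{0}^{1} ∫_{0}^{2} (30) · r dz dr dθ.

Inner (z): 60r.
Middle (r from 0 to 1): 30.
Outer (θ): 60π.

Therefore the triple integral equals 60π.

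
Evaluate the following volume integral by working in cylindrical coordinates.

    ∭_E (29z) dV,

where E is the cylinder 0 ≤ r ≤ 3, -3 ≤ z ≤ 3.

In cylindrical coordinates, x = r cos(θ), y = r sin(θ), z = z, and dV = r dr dθ dz.

The integrand becomes 29z, so

    ∭_E (29z) dV = ∫_{0}^{2π} ∫_{0}^{3} ∫_{-3}^{3} (29z) · r dz dr dθ.

Inner (z): 0.
Middle (r from 0 to 3): 0.
Outer (θ): 0.

Therefore the triple integral equals 0.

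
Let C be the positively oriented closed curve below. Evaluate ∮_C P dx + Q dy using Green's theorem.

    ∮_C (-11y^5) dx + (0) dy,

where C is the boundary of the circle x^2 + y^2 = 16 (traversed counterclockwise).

Green's theorem converts the closed line integral into a double integral over the enclosed region D:

    ∮_C P dx + Q dy = ∬_D (∂Q/∂x - ∂P/∂y) dA.

Here P = -11y^5, Q = 0, so

    ∂Q/∂x = 0,    ∂P/∂y = -55y^4,
    ∂Q/∂x - ∂P/∂y = 55y^4.

D is the region x^2 + y^2 ≤ 16. Evaluating the double integral:

In polar coordinates (x = r cos θ, y = r sin θ, dA = r dr dθ) the integrand becomes 55r^4sin(θ)^4, so

    ∬_D (55y^4) dA = ∫_0^{2π} ∫_0^{4} (55r^4sin(θ)^4) · r dr dθ.

Inner (r from 0 to 4): 112640sin(θ)^4/3.
Outer (θ from 0 to 2π): 28160π.

Therefore ∮_C P dx + Q dy = 28160π.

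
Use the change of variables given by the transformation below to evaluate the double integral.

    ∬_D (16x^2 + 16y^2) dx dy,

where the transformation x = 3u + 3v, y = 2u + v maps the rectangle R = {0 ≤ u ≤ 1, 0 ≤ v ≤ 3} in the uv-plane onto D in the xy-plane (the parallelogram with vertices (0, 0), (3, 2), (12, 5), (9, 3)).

Compute the Jacobian determinant of (x, y) with respect to (u, v):

    ∂(x,y)/∂(u,v) = | 3  3 | = (3)(1) - (3)(2) = -3.
                   | 2  1 |

Its absolute value is |J| = 3 (the area scaling factor).

Substituting x = 3u + 3v, y = 2u + v into the integrand,

    16x^2 + 16y^2 → 208u^2 + 352u v + 160v^2,

so the integral becomes

    ∬_R (208u^2 + 352u v + 160v^2) · |J| du dv = ∫_0^1 ∫_0^3 (624u^2 + 1056u v + 480v^2) dv du.

Inner (v): 1872u^2 + 4752u + 4320.
Outer (u): 7320.

Therefore ∬_D (16x^2 + 16y^2) dx dy = 7320.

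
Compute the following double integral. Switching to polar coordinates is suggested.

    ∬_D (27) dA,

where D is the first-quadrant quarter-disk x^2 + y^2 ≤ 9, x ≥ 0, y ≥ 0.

The region D is 0 ≤ r ≤ 3, 0 ≤ θ ≤ π/2 in polar coordinates, where x = r cos(θ), y = r sin(θ), and dA = r dr dθ.

Under the substitution, the integrand becomes 27, so

    ∬_D (27) dA = ∫_{0}^{π/2} ∫_{0}^{3} (27) · r dr dθ.

Inner integral (in r): ∫_{0}^{3} (27) · r dr = 243/2.

Outer integral (in θ): ∫_{0}^{π/2} (243/2) dθ = 243π/4.

Therefore ∬_D (27) dA = 243π/4.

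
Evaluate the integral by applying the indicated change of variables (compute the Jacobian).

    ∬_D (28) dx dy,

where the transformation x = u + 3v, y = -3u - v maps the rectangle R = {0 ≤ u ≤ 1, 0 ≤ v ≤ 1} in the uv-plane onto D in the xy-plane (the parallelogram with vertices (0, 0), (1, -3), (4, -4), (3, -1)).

Compute the Jacobian determinant of (x, y) with respect to (u, v):

    ∂(x,y)/∂(u,v) = | 1  3 | = (1)(-1) - (3)(-3) = 8.
                   | -3  -1 |

Its absolute value is |J| = 8 (the area scaling factor).

Substituting x = u + 3v, y = -3u - v into the integrand,

    28 → 28,

so the integral becomes

    ∬_R (28) · |J| du dv = ∫_0^1 ∫_0^1 (224) dv du.

Inner (v): 224.
Outer (u): 224.

Therefore ∬_D (28) dx dy = 224.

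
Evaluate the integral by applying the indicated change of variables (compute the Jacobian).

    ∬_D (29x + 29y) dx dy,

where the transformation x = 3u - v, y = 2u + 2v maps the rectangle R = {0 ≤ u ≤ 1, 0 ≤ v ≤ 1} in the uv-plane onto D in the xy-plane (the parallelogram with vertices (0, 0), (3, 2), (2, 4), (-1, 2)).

Compute the Jacobian determinant of (x, y) with respect to (u, v):

    ∂(x,y)/∂(u,v) = | 3  -1 | = (3)(2) - (-1)(2) = 8.
                   | 2  2 |

Its absolute value is |J| = 8 (the area scaling factor).

Substituting x = 3u - v, y = 2u + 2v into the integrand,

    29x + 29y → 145u + 29v,

so the integral becomes

    ∬_R (145u + 29v) · |J| du dv = ∫_0^1 ∫_0^1 (1160u + 232v) dv du.

Inner (v): 1160u + 116.
Outer (u): 696.

Therefore ∬_D (29x + 29y) dx dy = 696.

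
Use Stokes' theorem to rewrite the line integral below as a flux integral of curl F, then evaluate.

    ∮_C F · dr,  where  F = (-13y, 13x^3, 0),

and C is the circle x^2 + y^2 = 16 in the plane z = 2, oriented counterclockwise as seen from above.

Let S be the flat disk x^2 + y^2 ≤ 16 in the plane z = 2, with upward unit normal n̂ = ẑ. By Stokes' theorem,

    ∮_C F · dr = ∬_S (∇ × F) · n̂ dS = ∬_D (curl F)_z dA,

where D is the disk x^2 + y^2 ≤ 16.

Compute the curl of F = (-13y, 13x^3, 0):
    (∇ × F)_x = ∂F_z/∂y - ∂F_y/∂z = 0,
    (∇ × F)_y = ∂F_x/∂z - ∂F_z/∂x = 0,
    (∇ × F)_z = ∂F_y/∂x - ∂F_x/∂y = 39x^2 + 13.

On z = 2, (curl F)_z = 39x^2 + 13.

Convert to polar (x = r cos θ, y = r sin θ, dA = r dr dθ); the integrand becomes 39r^2cos(θ)^2 + 13, so

    ∬_D (curl F)_z dA = ∫_0^{2π} ∫_0^{4} (39r^2cos(θ)^2 + 13) · r dr dθ.

Inner (r from 0 to 4): 2496cos(θ)^2 + 104.
Outer (θ from 0 to 2π): 2704π.

Therefore ∮_C F · dr = 2704π.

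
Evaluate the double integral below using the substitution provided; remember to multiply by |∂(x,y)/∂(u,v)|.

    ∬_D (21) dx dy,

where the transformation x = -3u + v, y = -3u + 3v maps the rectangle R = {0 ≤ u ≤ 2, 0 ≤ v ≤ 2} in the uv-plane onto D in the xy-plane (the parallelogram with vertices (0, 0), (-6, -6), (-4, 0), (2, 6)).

Compute the Jacobian determinant of (x, y) with respect to (u, v):

    ∂(x,y)/∂(u,v) = | -3  1 | = (-3)(3) - (1)(-3) = -6.
                   | -3  3 |

Its absolute value is |J| = 6 (the area scaling factor).

Substituting x = -3u + v, y = -3u + 3v into the integrand,

    21 → 21,

so the integral becomes

    ∬_R (21) · |J| du dv = ∫_0^2 ∫_0^2 (126) dv du.

Inner (v): 252.
Outer (u): 504.

Therefore ∬_D (21) dx dy = 504.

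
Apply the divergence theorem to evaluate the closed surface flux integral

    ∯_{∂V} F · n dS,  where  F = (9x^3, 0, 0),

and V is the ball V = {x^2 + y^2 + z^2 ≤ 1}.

By the divergence theorem,

    ∯_{∂V} F · n dS = ∭_V (∇ · F) dV.

Compute the divergence:
    ∇ · F = ∂F_x/∂x + ∂F_y/∂y + ∂F_z/∂z = 27x^2 + 0 + 0 = 27x^2.

In spherical coordinates, x = ρ sin(φ) cos(θ), y = ρ sin(φ) sin(θ), z = ρ cos(φ), dV = ρ^2 sin(φ) dρ dφ dθ, with 0 ≤ ρ ≤ 1, 0 ≤ φ ≤ π, 0 ≤ θ ≤ 2π.

The integrand, after substitution and multiplying by the volume element, becomes (27ρ^2sin(φ)^2cos(θ)^2) · ρ^2 sin(φ), so

    ∭_V (∇·F) dV = ∫_0^{2π} ∫_0^{π} ∫_0^{1} (27ρ^2sin(φ)^2cos(θ)^2) · ρ^2 sin(φ) dρ dφ dθ.

Inner (ρ from 0 to 1): 27sin(φ)^3cos(θ)^2/5.
Middle (φ from 0 to π): 36cos(θ)^2/5.
Outer (θ from 0 to 2π): 36π/5.

Therefore ∯_{∂V} F · n dS = 36π/5.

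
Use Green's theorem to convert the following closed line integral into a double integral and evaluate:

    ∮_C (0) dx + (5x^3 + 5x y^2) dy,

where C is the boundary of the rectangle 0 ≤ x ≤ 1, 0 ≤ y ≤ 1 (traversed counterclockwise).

Green's theorem converts the closed line integral into a double integral over the enclosed region D:

    ∮_C P dx + Q dy = ∬_D (∂Q/∂x - ∂P/∂y) dA.

Here P = 0, Q = 5x^3 + 5x y^2, so

    ∂Q/∂x = 15x^2 + 5y^2,    ∂P/∂y = 0,
    ∂Q/∂x - ∂P/∂y = 15x^2 + 5y^2.

D is the region 0 ≤ x ≤ 1, 0 ≤ y ≤ 1. Evaluating the double integral:

    ∬_D (15x^2 + 5y^2) dA = ∫_0^{1} ∫_0^{1} (15x^2 + 5y^2) dy dx.

Inner (y from 0 to 1): 15x^2 + 5/3.
Outer (x from 0 to 1): 20/3.

Therefore ∮_C P dx + Q dy = 20/3.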